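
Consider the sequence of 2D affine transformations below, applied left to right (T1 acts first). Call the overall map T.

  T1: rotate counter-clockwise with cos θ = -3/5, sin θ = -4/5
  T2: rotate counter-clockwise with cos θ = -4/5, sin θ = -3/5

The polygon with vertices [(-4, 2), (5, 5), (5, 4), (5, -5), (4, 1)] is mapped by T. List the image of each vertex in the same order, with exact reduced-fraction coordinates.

image vertices: (-2, -4), (-5, 5), (-4, 5), (5, 5), (-1, 4)

T1 rotate counter-clockwise with cos θ = -3/5, sin θ = -4/5: (-4, 2) → (4, 2); (5, 5) → (1, -7); (5, 4) → (1/5, -32/5); (5, -5) → (-7, -1); (4, 1) → (-8/5, -19/5)
T2 rotate counter-clockwise with cos θ = -4/5, sin θ = -3/5: (4, 2) → (-2, -4); (1, -7) → (-5, 5); (1/5, -32/5) → (-4, 5); (-7, -1) → (5, 5); (-8/5, -19/5) → (-1, 4)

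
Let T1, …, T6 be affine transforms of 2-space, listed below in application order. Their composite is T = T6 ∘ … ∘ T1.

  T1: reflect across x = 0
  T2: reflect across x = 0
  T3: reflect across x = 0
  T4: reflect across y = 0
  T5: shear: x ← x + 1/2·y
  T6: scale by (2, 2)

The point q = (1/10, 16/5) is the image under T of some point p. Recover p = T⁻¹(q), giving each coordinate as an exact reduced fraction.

p = (3/4, -8/5)

T1 = [-1 0 0; 0 1 0; 0 0 1]
T2·T1 = [1 0 0; 0 1 0; 0 0 1]
T3·…·T1 = [-1 0 0; 0 1 0; 0 0 1]
T4·…·T1 = [-1 0 0; 0 -1 0; 0 0 1]
T5·…·T1 = [-1 -1/2 0; 0 -1 0; 0 0 1]
T6·…·T1 = [-2 -1 0; 0 -2 0; 0 0 1]
det M = 4; M⁻¹ = [-1/2 1/4 0; 0 -1/2 0; 0 0 1]
M⁻¹ · (1/10, 16/5)ᵀ = (3/4, -8/5)ᵀ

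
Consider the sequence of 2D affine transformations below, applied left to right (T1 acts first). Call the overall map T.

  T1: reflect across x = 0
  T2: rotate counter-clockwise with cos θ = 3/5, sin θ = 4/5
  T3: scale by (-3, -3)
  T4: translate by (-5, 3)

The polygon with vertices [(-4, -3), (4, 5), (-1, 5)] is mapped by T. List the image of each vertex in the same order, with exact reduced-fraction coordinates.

T1 reflect across x = 0: (-4, -3) → (4, -3); (4, 5) → (-4, 5); (-1, 5) → (1, 5)
T2 rotate counter-clockwise with cos θ = 3/5, sin θ = 4/5: (4, -3) → (24/5, 7/5); (-4, 5) → (-32/5, -1/5); (1, 5) → (-17/5, 19/5)
T3 scale by (-3, -3): (24/5, 7/5) → (-72/5, -21/5); (-32/5, -1/5) → (96/5, 3/5); (-17/5, 19/5) → (51/5, -57/5)
T4 translate by (-5, 3): (-72/5, -21/5) → (-97/5, -6/5); (96/5, 3/5) → (71/5, 18/5); (51/5, -57/5) → (26/5, -42/5)

image vertices: (-97/5, -6/5), (71/5, 18/5), (26/5, -42/5)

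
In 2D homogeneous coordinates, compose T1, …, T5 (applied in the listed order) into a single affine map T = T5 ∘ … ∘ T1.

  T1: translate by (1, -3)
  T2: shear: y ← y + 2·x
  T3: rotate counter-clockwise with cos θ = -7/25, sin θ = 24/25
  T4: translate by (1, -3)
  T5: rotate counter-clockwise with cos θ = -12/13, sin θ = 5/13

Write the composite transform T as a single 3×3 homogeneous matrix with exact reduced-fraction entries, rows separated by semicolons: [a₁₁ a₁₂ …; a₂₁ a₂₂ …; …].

T = [122/65 323/325 -284/325; -79/65 -36/325 738/325; 0 0 1]

T1 = [1 0 1; 0 1 -3; 0 0 1]
T2·T1 = [1 0 1; 2 1 -1; 0 0 1]
T3·…·T1 = [-11/5 -24/25 17/25; 2/5 -7/25 31/25; 0 0 1]
T4·…·T1 = [-11/5 -24/25 42/25; 2/5 -7/25 -44/25; 0 0 1]
T5·…·T1 = [122/65 323/325 -284/325; -79/65 -36/325 738/325; 0 0 1]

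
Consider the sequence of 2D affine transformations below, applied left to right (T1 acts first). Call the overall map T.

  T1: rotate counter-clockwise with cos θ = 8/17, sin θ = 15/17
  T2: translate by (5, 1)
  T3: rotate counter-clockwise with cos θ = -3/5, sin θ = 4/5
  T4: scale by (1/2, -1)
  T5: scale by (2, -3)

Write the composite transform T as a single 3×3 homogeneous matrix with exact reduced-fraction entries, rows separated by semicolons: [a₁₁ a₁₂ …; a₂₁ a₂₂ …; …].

T1 = [8/17 -15/17 0; 15/17 8/17 0; 0 0 1]
T2·T1 = [8/17 -15/17 5; 15/17 8/17 1; 0 0 1]
T3·…·T1 = [-84/85 13/85 -19/5; -13/85 -84/85 17/5; 0 0 1]
T4·…·T1 = [-42/85 13/170 -19/10; 13/85 84/85 -17/5; 0 0 1]
T5·…·T1 = [-84/85 13/85 -19/5; -39/85 -252/85 51/5; 0 0 1]

T = [-84/85 13/85 -19/5; -39/85 -252/85 51/5; 0 0 1]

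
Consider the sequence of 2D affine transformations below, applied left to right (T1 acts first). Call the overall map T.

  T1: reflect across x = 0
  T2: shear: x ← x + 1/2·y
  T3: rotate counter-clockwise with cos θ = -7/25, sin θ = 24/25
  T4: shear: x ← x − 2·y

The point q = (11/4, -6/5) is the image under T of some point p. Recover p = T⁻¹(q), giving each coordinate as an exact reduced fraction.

T1 = [-1 0 0; 0 1 0; 0 0 1]
T2·T1 = [-1 1/2 0; 0 1 0; 0 0 1]
T3·…·T1 = [7/25 -11/10 0; -24/25 1/5 0; 0 0 1]
T4·…·T1 = [11/5 -3/2 0; -24/25 1/5 0; 0 0 1]
det M = -1; M⁻¹ = [-1/5 -3/2 0; -24/25 -11/5 0; 0 0 1]
M⁻¹ · (11/4, -6/5)ᵀ = (5/4, 0)ᵀ

p = (5/4, 0)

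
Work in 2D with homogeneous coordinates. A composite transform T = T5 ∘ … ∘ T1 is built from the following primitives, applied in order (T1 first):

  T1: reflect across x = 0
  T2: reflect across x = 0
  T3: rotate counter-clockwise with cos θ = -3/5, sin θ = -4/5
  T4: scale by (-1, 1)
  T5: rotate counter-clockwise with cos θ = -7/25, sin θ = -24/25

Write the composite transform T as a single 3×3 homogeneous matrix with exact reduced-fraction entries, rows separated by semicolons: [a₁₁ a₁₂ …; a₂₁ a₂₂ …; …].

T = [-117/125 -44/125 0; -44/125 117/125 0; 0 0 1]

T1 = [-1 0 0; 0 1 0; 0 0 1]
T2·T1 = [1 0 0; 0 1 0; 0 0 1]
T3·…·T1 = [-3/5 4/5 0; -4/5 -3/5 0; 0 0 1]
T4·…·T1 = [3/5 -4/5 0; -4/5 -3/5 0; 0 0 1]
T5·…·T1 = [-117/125 -44/125 0; -44/125 117/125 0; 0 0 1]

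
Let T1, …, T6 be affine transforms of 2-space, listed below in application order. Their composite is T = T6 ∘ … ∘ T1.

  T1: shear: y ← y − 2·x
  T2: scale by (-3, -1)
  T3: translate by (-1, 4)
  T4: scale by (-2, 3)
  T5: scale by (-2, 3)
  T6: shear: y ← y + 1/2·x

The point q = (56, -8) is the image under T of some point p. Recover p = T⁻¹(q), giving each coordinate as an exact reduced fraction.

T1 = [1 0 0; -2 1 0; 0 0 1]
T2·T1 = [-3 0 0; 2 -1 0; 0 0 1]
T3·…·T1 = [-3 0 -1; 2 -1 4; 0 0 1]
T4·…·T1 = [6 0 2; 6 -3 12; 0 0 1]
T5·…·T1 = [-12 0 -4; 18 -9 36; 0 0 1]
T6·…·T1 = [-12 0 -4; 12 -9 34; 0 0 1]
det M = 108; M⁻¹ = [-1/12 0 -1/3; -1/9 -1/9 10/3; 0 0 1]
M⁻¹ · (56, -8)ᵀ = (-5, -2)ᵀ

p = (-5, -2)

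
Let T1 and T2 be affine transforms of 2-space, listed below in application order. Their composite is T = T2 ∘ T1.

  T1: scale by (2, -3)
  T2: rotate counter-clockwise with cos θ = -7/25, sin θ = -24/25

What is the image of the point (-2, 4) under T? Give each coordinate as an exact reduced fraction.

T1 scale by (2, -3): (-2, 4) → (-4, -12)
T2 rotate counter-clockwise with cos θ = -7/25, sin θ = -24/25: (-4, -12) → (-52/5, 36/5)

T(p) = (-52/5, 36/5)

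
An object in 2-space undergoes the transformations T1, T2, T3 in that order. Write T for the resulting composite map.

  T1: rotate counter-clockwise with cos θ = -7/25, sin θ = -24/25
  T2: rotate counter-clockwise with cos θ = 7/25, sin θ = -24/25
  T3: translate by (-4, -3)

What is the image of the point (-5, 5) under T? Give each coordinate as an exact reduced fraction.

T1 rotate counter-clockwise with cos θ = -7/25, sin θ = -24/25: (-5, 5) → (31/5, 17/5)
T2 rotate counter-clockwise with cos θ = 7/25, sin θ = -24/25: (31/5, 17/5) → (5, -5)
T3 translate by (-4, -3): (5, -5) → (1, -8)

T(p) = (1, -8)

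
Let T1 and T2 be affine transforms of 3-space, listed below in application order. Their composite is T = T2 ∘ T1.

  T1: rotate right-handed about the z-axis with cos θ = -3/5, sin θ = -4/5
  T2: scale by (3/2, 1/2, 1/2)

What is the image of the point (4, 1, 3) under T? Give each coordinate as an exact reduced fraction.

T(p) = (-12/5, -19/10, 3/2)

T1 rotate right-handed about the z-axis with cos θ = -3/5, sin θ = -4/5: (4, 1, 3) → (-8/5, -19/5, 3)
T2 scale by (3/2, 1/2, 1/2): (-8/5, -19/5, 3) → (-12/5, -19/10, 3/2)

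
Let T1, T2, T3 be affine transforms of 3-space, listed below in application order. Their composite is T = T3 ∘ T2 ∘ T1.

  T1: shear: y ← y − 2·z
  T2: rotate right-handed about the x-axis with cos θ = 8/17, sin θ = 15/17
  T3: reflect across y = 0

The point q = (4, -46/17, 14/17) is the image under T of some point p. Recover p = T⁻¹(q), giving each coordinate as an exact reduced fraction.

T1 = [1 0 0 0; 0 1 -2 0; 0 0 1 0; 0 0 0 1]
T2·T1 = [1 0 0 0; 0 8/17 -31/17 0; 0 15/17 -22/17 0; 0 0 0 1]
T3·…·T1 = [1 0 0 0; 0 -8/17 31/17 0; 0 15/17 -22/17 0; 0 0 0 1]
det M = -1; M⁻¹ = [1 0 0 0; 0 22/17 31/17 0; 0 15/17 8/17 0; 0 0 0 1]
M⁻¹ · (4, -46/17, 14/17)ᵀ = (4, -2, -2)ᵀ

p = (4, -2, -2)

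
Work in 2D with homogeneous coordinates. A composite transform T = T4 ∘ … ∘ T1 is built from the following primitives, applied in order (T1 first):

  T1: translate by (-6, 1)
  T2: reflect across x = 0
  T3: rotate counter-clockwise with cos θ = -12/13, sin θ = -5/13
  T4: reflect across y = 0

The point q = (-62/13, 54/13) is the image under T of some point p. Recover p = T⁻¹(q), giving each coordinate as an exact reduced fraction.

T1 = [1 0 -6; 0 1 1; 0 0 1]
T2·T1 = [-1 0 6; 0 1 1; 0 0 1]
T3·…·T1 = [12/13 5/13 -67/13; 5/13 -12/13 -42/13; 0 0 1]
T4·…·T1 = [12/13 5/13 -67/13; -5/13 12/13 42/13; 0 0 1]
det M = 1; M⁻¹ = [12/13 -5/13 6; 5/13 12/13 -1; 0 0 1]
M⁻¹ · (-62/13, 54/13)ᵀ = (0, 1)ᵀ

p = (0, 1)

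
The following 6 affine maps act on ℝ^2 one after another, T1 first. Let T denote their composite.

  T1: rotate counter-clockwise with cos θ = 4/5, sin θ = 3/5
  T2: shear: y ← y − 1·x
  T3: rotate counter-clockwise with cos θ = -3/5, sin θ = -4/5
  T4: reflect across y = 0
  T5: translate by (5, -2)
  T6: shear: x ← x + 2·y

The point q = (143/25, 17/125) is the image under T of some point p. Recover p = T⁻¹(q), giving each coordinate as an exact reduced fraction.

T1 = [4/5 -3/5 0; 3/5 4/5 0; 0 0 1]
T2·T1 = [4/5 -3/5 0; -1/5 7/5 0; 0 0 1]
T3·…·T1 = [-16/25 37/25 0; -13/25 -9/25 0; 0 0 1]
T4·…·T1 = [-16/25 37/25 0; 13/25 9/25 0; 0 0 1]
T5·…·T1 = [-16/25 37/25 5; 13/25 9/25 -2; 0 0 1]
T6·…·T1 = [2/5 11/5 1; 13/25 9/25 -2; 0 0 1]
det M = -1; M⁻¹ = [-9/25 11/5 119/25; 13/25 -2/5 -33/25; 0 0 1]
M⁻¹ · (143/25, 17/125)ᵀ = (3, 8/5)ᵀ

p = (3, 8/5)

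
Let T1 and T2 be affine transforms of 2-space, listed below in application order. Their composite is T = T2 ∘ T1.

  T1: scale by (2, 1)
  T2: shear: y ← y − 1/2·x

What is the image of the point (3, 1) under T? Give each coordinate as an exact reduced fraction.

T1 scale by (2, 1): (3, 1) → (6, 1)
T2 shear: y ← y − 1/2·x: (6, 1) → (6, -2)

T(p) = (6, -2)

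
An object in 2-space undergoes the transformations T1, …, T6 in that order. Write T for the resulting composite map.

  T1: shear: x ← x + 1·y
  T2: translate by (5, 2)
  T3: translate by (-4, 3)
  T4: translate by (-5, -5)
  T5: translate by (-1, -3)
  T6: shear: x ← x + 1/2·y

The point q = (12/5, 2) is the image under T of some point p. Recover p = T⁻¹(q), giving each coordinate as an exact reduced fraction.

p = (7/5, 5)

T1 = [1 1 0; 0 1 0; 0 0 1]
T2·T1 = [1 1 5; 0 1 2; 0 0 1]
T3·…·T1 = [1 1 1; 0 1 5; 0 0 1]
T4·…·T1 = [1 1 -4; 0 1 0; 0 0 1]
T5·…·T1 = [1 1 -5; 0 1 -3; 0 0 1]
T6·…·T1 = [1 3/2 -13/2; 0 1 -3; 0 0 1]
det M = 1; M⁻¹ = [1 -3/2 2; 0 1 3; 0 0 1]
M⁻¹ · (12/5, 2)ᵀ = (7/5, 5)ᵀ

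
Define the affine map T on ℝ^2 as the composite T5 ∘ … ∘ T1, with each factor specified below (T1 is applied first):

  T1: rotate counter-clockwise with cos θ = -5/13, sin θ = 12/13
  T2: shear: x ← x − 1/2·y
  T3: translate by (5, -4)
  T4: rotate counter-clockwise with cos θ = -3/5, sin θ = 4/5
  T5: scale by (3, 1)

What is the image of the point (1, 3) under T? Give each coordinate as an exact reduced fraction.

T1 rotate counter-clockwise with cos θ = -5/13, sin θ = 12/13: (1, 3) → (-41/13, -3/13)
T2 shear: x ← x − 1/2·y: (-41/13, -3/13) → (-79/26, -3/13)
T3 translate by (5, -4): (-79/26, -3/13) → (51/26, -55/13)
T4 rotate counter-clockwise with cos θ = -3/5, sin θ = 4/5: (51/26, -55/13) → (287/130, 267/65)
T5 scale by (3, 1): (287/130, 267/65) → (861/130, 267/65)

T(p) = (861/130, 267/65)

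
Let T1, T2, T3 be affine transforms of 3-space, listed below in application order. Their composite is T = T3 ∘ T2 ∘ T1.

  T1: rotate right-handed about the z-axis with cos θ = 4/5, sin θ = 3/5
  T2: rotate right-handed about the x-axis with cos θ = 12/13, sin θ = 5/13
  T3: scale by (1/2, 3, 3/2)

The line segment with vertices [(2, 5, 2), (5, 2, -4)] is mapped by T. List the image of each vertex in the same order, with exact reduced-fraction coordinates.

image vertices: (-7/10, 786/65, 75/13), (7/5, 1128/65, -75/26)

T1 rotate right-handed about the z-axis with cos θ = 4/5, sin θ = 3/5: (2, 5, 2) → (-7/5, 26/5, 2); (5, 2, -4) → (14/5, 23/5, -4)
T2 rotate right-handed about the x-axis with cos θ = 12/13, sin θ = 5/13: (-7/5, 26/5, 2) → (-7/5, 262/65, 50/13); (14/5, 23/5, -4) → (14/5, 376/65, -25/13)
T3 scale by (1/2, 3, 3/2): (-7/5, 262/65, 50/13) → (-7/10, 786/65, 75/13); (14/5, 376/65, -25/13) → (7/5, 1128/65, -75/26)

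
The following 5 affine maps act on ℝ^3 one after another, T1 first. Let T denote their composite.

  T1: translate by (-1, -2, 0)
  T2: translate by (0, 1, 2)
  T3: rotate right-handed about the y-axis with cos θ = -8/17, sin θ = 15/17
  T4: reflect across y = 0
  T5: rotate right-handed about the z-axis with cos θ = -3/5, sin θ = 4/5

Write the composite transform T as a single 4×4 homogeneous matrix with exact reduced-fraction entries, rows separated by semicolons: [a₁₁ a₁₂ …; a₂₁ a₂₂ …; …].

T = [24/85 4/5 -9/17 -182/85; -32/85 3/5 12/17 101/85; -15/17 0 -8/17 -1/17; 0 0 0 1]

T1 = [1 0 0 -1; 0 1 0 -2; 0 0 1 0; 0 0 0 1]
T2·T1 = [1 0 0 -1; 0 1 0 -1; 0 0 1 2; 0 0 0 1]
T3·…·T1 = [-8/17 0 15/17 38/17; 0 1 0 -1; -15/17 0 -8/17 -1/17; 0 0 0 1]
T4·…·T1 = [-8/17 0 15/17 38/17; 0 -1 0 1; -15/17 0 -8/17 -1/17; 0 0 0 1]
T5·…·T1 = [24/85 4/5 -9/17 -182/85; -32/85 3/5 12/17 101/85; -15/17 0 -8/17 -1/17; 0 0 0 1]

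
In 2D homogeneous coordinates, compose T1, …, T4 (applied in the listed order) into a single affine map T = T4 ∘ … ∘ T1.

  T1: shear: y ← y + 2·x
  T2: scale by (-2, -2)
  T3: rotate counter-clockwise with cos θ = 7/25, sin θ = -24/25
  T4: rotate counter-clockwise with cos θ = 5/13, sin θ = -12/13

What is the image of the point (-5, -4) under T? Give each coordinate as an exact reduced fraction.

T1 shear: y ← y + 2·x: (-5, -4) → (-5, -14)
T2 scale by (-2, -2): (-5, -14) → (10, 28)
T3 rotate counter-clockwise with cos θ = 7/25, sin θ = -24/25: (10, 28) → (742/25, -44/25)
T4 rotate counter-clockwise with cos θ = 5/13, sin θ = -12/13: (742/25, -44/25) → (3182/325, -9124/325)

T(p) = (3182/325, -9124/325)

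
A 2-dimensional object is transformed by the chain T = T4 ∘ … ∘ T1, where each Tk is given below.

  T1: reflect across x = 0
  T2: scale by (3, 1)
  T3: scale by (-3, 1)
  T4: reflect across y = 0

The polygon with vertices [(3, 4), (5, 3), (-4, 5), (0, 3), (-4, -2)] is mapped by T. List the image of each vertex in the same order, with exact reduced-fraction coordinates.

image vertices: (27, -4), (45, -3), (-36, -5), (0, -3), (-36, 2)

T1 reflect across x = 0: (3, 4) → (-3, 4); (5, 3) → (-5, 3); (-4, 5) → (4, 5); (0, 3) → (0, 3); (-4, -2) → (4, -2)
T2 scale by (3, 1): (-3, 4) → (-9, 4); (-5, 3) → (-15, 3); (4, 5) → (12, 5); (0, 3) → (0, 3); (4, -2) → (12, -2)
T3 scale by (-3, 1): (-9, 4) → (27, 4); (-15, 3) → (45, 3); (12, 5) → (-36, 5); (0, 3) → (0, 3); (12, -2) → (-36, -2)
T4 reflect across y = 0: (27, 4) → (27, -4); (45, 3) → (45, -3); (-36, 5) → (-36, -5); (0, 3) → (0, -3); (-36, -2) → (-36, 2)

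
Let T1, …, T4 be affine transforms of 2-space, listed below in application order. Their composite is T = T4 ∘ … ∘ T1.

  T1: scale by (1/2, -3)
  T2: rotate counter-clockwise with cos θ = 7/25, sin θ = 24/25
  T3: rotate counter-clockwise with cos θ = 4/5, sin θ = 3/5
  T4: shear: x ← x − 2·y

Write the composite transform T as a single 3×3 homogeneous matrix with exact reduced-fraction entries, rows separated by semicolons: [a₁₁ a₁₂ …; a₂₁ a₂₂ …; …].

T = [-139/125 87/125 0; 117/250 132/125 0; 0 0 1]

T1 = [1/2 0 0; 0 -3 0; 0 0 1]
T2·T1 = [7/50 72/25 0; 12/25 -21/25 0; 0 0 1]
T3·…·T1 = [-22/125 351/125 0; 117/250 132/125 0; 0 0 1]
T4·…·T1 = [-139/125 87/125 0; 117/250 132/125 0; 0 0 1]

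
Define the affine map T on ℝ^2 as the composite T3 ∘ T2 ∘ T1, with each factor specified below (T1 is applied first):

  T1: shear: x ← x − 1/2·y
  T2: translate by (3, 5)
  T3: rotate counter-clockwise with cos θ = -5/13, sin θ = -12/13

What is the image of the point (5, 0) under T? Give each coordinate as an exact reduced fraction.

T(p) = (20/13, -121/13)

T1 shear: x ← x − 1/2·y: (5, 0) → (5, 0)
T2 translate by (3, 5): (5, 0) → (8, 5)
T3 rotate counter-clockwise with cos θ = -5/13, sin θ = -12/13: (8, 5) → (20/13, -121/13)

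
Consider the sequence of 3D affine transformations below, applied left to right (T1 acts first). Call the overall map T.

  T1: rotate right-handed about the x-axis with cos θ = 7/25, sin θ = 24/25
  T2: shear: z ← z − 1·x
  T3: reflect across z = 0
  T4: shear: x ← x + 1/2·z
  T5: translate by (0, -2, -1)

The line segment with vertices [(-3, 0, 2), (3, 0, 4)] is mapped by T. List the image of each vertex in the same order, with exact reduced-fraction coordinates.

image vertices: (-239/50, -98/25, -114/25), (197/50, -146/25, 22/25)

T1 rotate right-handed about the x-axis with cos θ = 7/25, sin θ = 24/25: (-3, 0, 2) → (-3, -48/25, 14/25); (3, 0, 4) → (3, -96/25, 28/25)
T2 shear: z ← z − 1·x: (-3, -48/25, 14/25) → (-3, -48/25, 89/25); (3, -96/25, 28/25) → (3, -96/25, -47/25)
T3 reflect across z = 0: (-3, -48/25, 89/25) → (-3, -48/25, -89/25); (3, -96/25, -47/25) → (3, -96/25, 47/25)
T4 shear: x ← x + 1/2·z: (-3, -48/25, -89/25) → (-239/50, -48/25, -89/25); (3, -96/25, 47/25) → (197/50, -96/25, 47/25)
T5 translate by (0, -2, -1): (-239/50, -48/25, -89/25) → (-239/50, -98/25, -114/25); (197/50, -96/25, 47/25) → (197/50, -146/25, 22/25)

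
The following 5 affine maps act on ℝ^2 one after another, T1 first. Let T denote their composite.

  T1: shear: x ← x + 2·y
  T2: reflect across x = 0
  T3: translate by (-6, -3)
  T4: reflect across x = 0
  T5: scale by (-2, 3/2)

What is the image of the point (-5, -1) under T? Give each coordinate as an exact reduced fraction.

T(p) = (2, -6)

T1 shear: x ← x + 2·y: (-5, -1) → (-7, -1)
T2 reflect across x = 0: (-7, -1) → (7, -1)
T3 translate by (-6, -3): (7, -1) → (1, -4)
T4 reflect across x = 0: (1, -4) → (-1, -4)
T5 scale by (-2, 3/2): (-1, -4) → (2, -6)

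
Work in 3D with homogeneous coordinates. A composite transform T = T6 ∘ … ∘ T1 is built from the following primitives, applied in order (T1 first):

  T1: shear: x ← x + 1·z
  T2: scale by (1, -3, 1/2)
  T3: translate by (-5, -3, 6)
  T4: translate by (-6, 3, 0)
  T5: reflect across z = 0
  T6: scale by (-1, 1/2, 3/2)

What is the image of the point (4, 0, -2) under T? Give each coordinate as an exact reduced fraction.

T(p) = (9, 0, -15/2)

T1 shear: x ← x + 1·z: (4, 0, -2) → (2, 0, -2)
T2 scale by (1, -3, 1/2): (2, 0, -2) → (2, 0, -1)
T3 translate by (-5, -3, 6): (2, 0, -1) → (-3, -3, 5)
T4 translate by (-6, 3, 0): (-3, -3, 5) → (-9, 0, 5)
T5 reflect across z = 0: (-9, 0, 5) → (-9, 0, -5)
T6 scale by (-1, 1/2, 3/2): (-9, 0, -5) → (9, 0, -15/2)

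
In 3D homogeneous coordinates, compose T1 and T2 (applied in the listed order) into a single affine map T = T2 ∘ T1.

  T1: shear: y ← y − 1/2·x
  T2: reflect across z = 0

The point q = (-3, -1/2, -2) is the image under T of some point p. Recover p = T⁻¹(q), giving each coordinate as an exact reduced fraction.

T1 = [1 0 0 0; -1/2 1 0 0; 0 0 1 0; 0 0 0 1]
T2·T1 = [1 0 0 0; -1/2 1 0 0; 0 0 -1 0; 0 0 0 1]
det M = -1; M⁻¹ = [1 0 0 0; 1/2 1 0 0; 0 0 -1 0; 0 0 0 1]
M⁻¹ · (-3, -1/2, -2)ᵀ = (-3, -2, 2)ᵀ

p = (-3, -2, 2)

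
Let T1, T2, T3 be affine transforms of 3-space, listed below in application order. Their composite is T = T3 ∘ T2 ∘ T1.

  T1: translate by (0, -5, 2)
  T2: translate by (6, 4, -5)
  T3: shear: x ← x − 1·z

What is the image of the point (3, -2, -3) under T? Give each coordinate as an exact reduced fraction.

T(p) = (15, -3, -6)

T1 translate by (0, -5, 2): (3, -2, -3) → (3, -7, -1)
T2 translate by (6, 4, -5): (3, -7, -1) → (9, -3, -6)
T3 shear: x ← x − 1·z: (9, -3, -6) → (15, -3, -6)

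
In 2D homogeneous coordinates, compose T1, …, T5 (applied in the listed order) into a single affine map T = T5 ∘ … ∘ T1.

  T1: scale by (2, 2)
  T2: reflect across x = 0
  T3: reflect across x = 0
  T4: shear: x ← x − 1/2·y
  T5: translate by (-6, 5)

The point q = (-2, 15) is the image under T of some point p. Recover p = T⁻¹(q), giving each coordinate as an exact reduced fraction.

T1 = [2 0 0; 0 2 0; 0 0 1]
T2·T1 = [-2 0 0; 0 2 0; 0 0 1]
T3·…·T1 = [2 0 0; 0 2 0; 0 0 1]
T4·…·T1 = [2 -1 0; 0 2 0; 0 0 1]
T5·…·T1 = [2 -1 -6; 0 2 5; 0 0 1]
det M = 4; M⁻¹ = [1/2 1/4 7/4; 0 1/2 -5/2; 0 0 1]
M⁻¹ · (-2, 15)ᵀ = (9/2, 5)ᵀ

p = (9/2, 5)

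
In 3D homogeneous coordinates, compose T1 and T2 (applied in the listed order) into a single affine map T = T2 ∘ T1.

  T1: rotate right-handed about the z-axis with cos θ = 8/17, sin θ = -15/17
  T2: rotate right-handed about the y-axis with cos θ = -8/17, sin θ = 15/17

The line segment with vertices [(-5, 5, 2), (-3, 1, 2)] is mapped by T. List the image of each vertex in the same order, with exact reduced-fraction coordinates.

T1 rotate right-handed about the z-axis with cos θ = 8/17, sin θ = -15/17: (-5, 5, 2) → (35/17, 115/17, 2); (-3, 1, 2) → (-9/17, 53/17, 2)
T2 rotate right-handed about the y-axis with cos θ = -8/17, sin θ = 15/17: (35/17, 115/17, 2) → (230/289, 115/17, -797/289); (-9/17, 53/17, 2) → (582/289, 53/17, -137/289)

image vertices: (230/289, 115/17, -797/289), (582/289, 53/17, -137/289)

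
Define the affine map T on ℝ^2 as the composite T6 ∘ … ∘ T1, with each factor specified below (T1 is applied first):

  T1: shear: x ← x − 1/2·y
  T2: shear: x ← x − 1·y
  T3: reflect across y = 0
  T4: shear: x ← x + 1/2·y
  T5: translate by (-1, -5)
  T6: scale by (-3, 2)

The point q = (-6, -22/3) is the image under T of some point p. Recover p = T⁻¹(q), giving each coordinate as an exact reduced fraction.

T1 = [1 -1/2 0; 0 1 0; 0 0 1]
T2·T1 = [1 -3/2 0; 0 1 0; 0 0 1]
T3·…·T1 = [1 -3/2 0; 0 -1 0; 0 0 1]
T4·…·T1 = [1 -2 0; 0 -1 0; 0 0 1]
T5·…·T1 = [1 -2 -1; 0 -1 -5; 0 0 1]
T6·…·T1 = [-3 6 3; 0 -2 -10; 0 0 1]
det M = 6; M⁻¹ = [-1/3 -1 -9; 0 -1/2 -5; 0 0 1]
M⁻¹ · (-6, -22/3)ᵀ = (1/3, -4/3)ᵀ

p = (1/3, -4/3)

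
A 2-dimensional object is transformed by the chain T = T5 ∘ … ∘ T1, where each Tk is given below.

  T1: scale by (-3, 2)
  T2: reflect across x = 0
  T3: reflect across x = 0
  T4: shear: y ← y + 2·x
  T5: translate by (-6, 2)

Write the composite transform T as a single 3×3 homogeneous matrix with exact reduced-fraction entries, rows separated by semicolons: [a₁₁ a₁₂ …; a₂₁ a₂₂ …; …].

T = [-3 0 -6; -6 2 2; 0 0 1]

T1 = [-3 0 0; 0 2 0; 0 0 1]
T2·T1 = [3 0 0; 0 2 0; 0 0 1]
T3·…·T1 = [-3 0 0; 0 2 0; 0 0 1]
T4·…·T1 = [-3 0 0; -6 2 0; 0 0 1]
T5·…·T1 = [-3 0 -6; -6 2 2; 0 0 1]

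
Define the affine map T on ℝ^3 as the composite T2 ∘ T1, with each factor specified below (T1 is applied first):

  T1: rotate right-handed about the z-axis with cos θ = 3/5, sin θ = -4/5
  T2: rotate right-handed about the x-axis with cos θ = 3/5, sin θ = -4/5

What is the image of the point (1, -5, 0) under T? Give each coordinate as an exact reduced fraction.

T1 rotate right-handed about the z-axis with cos θ = 3/5, sin θ = -4/5: (1, -5, 0) → (-17/5, -19/5, 0)
T2 rotate right-handed about the x-axis with cos θ = 3/5, sin θ = -4/5: (-17/5, -19/5, 0) → (-17/5, -57/25, 76/25)

T(p) = (-17/5, -57/25, 76/25)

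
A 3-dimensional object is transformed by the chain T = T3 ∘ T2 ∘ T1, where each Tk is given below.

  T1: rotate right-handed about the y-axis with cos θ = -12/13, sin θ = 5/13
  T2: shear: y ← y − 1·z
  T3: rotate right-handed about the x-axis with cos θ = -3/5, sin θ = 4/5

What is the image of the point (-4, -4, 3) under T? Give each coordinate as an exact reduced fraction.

T1 rotate right-handed about the y-axis with cos θ = -12/13, sin θ = 5/13: (-4, -4, 3) → (63/13, -4, -16/13)
T2 shear: y ← y − 1·z: (63/13, -4, -16/13) → (63/13, -36/13, -16/13)
T3 rotate right-handed about the x-axis with cos θ = -3/5, sin θ = 4/5: (63/13, -36/13, -16/13) → (63/13, 172/65, -96/65)

T(p) = (63/13, 172/65, -96/65)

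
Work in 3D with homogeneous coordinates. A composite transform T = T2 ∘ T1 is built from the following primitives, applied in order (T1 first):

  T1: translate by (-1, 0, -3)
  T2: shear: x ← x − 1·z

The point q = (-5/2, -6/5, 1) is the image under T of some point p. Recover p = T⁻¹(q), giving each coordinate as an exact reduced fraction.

p = (-1/2, -6/5, 4)

T1 = [1 0 0 -1; 0 1 0 0; 0 0 1 -3; 0 0 0 1]
T2·T1 = [1 0 -1 2; 0 1 0 0; 0 0 1 -3; 0 0 0 1]
det M = 1; M⁻¹ = [1 0 1 1; 0 1 0 0; 0 0 1 3; 0 0 0 1]
M⁻¹ · (-5/2, -6/5, 1)ᵀ = (-1/2, -6/5, 4)ᵀ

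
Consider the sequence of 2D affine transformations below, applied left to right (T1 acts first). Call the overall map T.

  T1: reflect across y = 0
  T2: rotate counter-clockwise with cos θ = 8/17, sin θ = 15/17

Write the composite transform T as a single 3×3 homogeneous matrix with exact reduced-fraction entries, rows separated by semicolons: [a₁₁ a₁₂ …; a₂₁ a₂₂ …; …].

T1 = [1 0 0; 0 -1 0; 0 0 1]
T2·T1 = [8/17 15/17 0; 15/17 -8/17 0; 0 0 1]

T = [8/17 15/17 0; 15/17 -8/17 0; 0 0 1]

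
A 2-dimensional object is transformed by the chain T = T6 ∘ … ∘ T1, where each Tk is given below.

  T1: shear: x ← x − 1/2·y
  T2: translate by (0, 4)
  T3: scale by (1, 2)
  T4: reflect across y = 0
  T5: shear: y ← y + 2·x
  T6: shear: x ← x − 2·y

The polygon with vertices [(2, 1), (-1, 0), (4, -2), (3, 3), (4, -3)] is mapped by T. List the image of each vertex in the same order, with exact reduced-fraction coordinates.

image vertices: (31/2, -7), (19, -10), (-7, 6), (47/2, -11), (-25/2, 9)

T1 shear: x ← x − 1/2·y: (2, 1) → (3/2, 1); (-1, 0) → (-1, 0); (4, -2) → (5, -2); (3, 3) → (3/2, 3); (4, -3) → (11/2, -3)
T2 translate by (0, 4): (3/2, 1) → (3/2, 5); (-1, 0) → (-1, 4); (5, -2) → (5, 2); (3/2, 3) → (3/2, 7); (11/2, -3) → (11/2, 1)
T3 scale by (1, 2): (3/2, 5) → (3/2, 10); (-1, 4) → (-1, 8); (5, 2) → (5, 4); (3/2, 7) → (3/2, 14); (11/2, 1) → (11/2, 2)
T4 reflect across y = 0: (3/2, 10) → (3/2, -10); (-1, 8) → (-1, -8); (5, 4) → (5, -4); (3/2, 14) → (3/2, -14); (11/2, 2) → (11/2, -2)
T5 shear: y ← y + 2·x: (3/2, -10) → (3/2, -7); (-1, -8) → (-1, -10); (5, -4) → (5, 6); (3/2, -14) → (3/2, -11); (11/2, -2) → (11/2, 9)
T6 shear: x ← x − 2·y: (3/2, -7) → (31/2, -7); (-1, -10) → (19, -10); (5, 6) → (-7, 6); (3/2, -11) → (47/2, -11); (11/2, 9) → (-25/2, 9)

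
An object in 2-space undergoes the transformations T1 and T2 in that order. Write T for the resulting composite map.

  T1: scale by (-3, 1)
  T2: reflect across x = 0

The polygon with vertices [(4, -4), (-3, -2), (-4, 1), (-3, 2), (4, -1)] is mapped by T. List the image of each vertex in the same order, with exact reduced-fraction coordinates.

image vertices: (12, -4), (-9, -2), (-12, 1), (-9, 2), (12, -1)

T1 scale by (-3, 1): (4, -4) → (-12, -4); (-3, -2) → (9, -2); (-4, 1) → (12, 1); (-3, 2) → (9, 2); (4, -1) → (-12, -1)
T2 reflect across x = 0: (-12, -4) → (12, -4); (9, -2) → (-9, -2); (12, 1) → (-12, 1); (9, 2) → (-9, 2); (-12, -1) → (12, -1)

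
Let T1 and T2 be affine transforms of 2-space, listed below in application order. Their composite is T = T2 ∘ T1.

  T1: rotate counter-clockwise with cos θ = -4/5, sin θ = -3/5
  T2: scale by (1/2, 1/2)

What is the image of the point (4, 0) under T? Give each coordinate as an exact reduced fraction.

T1 rotate counter-clockwise with cos θ = -4/5, sin θ = -3/5: (4, 0) → (-16/5, -12/5)
T2 scale by (1/2, 1/2): (-16/5, -12/5) → (-8/5, -6/5)

T(p) = (-8/5, -6/5)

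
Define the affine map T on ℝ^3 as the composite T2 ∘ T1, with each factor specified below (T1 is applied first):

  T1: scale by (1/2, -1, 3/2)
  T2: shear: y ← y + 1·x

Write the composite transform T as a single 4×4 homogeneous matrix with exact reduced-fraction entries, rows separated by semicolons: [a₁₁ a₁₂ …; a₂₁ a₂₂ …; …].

T1 = [1/2 0 0 0; 0 -1 0 0; 0 0 3/2 0; 0 0 0 1]
T2·T1 = [1/2 0 0 0; 1/2 -1 0 0; 0 0 3/2 0; 0 0 0 1]

T = [1/2 0 0 0; 1/2 -1 0 0; 0 0 3/2 0; 0 0 0 1]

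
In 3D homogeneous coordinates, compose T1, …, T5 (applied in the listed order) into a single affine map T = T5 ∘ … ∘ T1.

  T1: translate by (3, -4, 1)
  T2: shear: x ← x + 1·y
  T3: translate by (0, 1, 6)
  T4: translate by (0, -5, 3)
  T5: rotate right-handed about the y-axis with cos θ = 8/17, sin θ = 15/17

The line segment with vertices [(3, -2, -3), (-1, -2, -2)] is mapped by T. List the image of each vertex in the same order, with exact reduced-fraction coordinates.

image vertices: (105/17, -10, 56/17), (88/17, -10, 124/17)

T1 translate by (3, -4, 1): (3, -2, -3) → (6, -6, -2); (-1, -2, -2) → (2, -6, -1)
T2 shear: x ← x + 1·y: (6, -6, -2) → (0, -6, -2); (2, -6, -1) → (-4, -6, -1)
T3 translate by (0, 1, 6): (0, -6, -2) → (0, -5, 4); (-4, -6, -1) → (-4, -5, 5)
T4 translate by (0, -5, 3): (0, -5, 4) → (0, -10, 7); (-4, -5, 5) → (-4, -10, 8)
T5 rotate right-handed about the y-axis with cos θ = 8/17, sin θ = 15/17: (0, -10, 7) → (105/17, -10, 56/17); (-4, -10, 8) → (88/17, -10, 124/17)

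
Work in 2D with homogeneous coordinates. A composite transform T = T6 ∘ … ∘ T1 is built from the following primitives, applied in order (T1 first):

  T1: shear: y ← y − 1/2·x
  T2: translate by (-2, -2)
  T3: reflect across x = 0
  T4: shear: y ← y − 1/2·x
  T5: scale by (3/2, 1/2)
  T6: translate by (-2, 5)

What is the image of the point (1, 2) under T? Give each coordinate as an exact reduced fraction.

T1 shear: y ← y − 1/2·x: (1, 2) → (1, 3/2)
T2 translate by (-2, -2): (1, 3/2) → (-1, -1/2)
T3 reflect across x = 0: (-1, -1/2) → (1, -1/2)
T4 shear: y ← y − 1/2·x: (1, -1/2) → (1, -1)
T5 scale by (3/2, 1/2): (1, -1) → (3/2, -1/2)
T6 translate by (-2, 5): (3/2, -1/2) → (-1/2, 9/2)

T(p) = (-1/2, 9/2)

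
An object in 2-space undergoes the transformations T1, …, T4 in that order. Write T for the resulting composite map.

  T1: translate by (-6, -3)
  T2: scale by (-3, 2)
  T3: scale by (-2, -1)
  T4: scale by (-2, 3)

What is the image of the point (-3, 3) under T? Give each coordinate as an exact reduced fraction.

T1 translate by (-6, -3): (-3, 3) → (-9, 0)
T2 scale by (-3, 2): (-9, 0) → (27, 0)
T3 scale by (-2, -1): (27, 0) → (-54, 0)
T4 scale by (-2, 3): (-54, 0) → (108, 0)

T(p) = (108, 0)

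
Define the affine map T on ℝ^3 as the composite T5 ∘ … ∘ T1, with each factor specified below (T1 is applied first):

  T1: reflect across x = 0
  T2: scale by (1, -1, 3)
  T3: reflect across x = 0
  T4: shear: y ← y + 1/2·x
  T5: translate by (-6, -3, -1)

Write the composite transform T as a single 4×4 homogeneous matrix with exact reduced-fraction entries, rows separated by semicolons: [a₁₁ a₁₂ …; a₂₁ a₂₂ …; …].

T1 = [-1 0 0 0; 0 1 0 0; 0 0 1 0; 0 0 0 1]
T2·T1 = [-1 0 0 0; 0 -1 0 0; 0 0 3 0; 0 0 0 1]
T3·…·T1 = [1 0 0 0; 0 -1 0 0; 0 0 3 0; 0 0 0 1]
T4·…·T1 = [1 0 0 0; 1/2 -1 0 0; 0 0 3 0; 0 0 0 1]
T5·…·T1 = [1 0 0 -6; 1/2 -1 0 -3; 0 0 3 -1; 0 0 0 1]

T = [1 0 0 -6; 1/2 -1 0 -3; 0 0 3 -1; 0 0 0 1]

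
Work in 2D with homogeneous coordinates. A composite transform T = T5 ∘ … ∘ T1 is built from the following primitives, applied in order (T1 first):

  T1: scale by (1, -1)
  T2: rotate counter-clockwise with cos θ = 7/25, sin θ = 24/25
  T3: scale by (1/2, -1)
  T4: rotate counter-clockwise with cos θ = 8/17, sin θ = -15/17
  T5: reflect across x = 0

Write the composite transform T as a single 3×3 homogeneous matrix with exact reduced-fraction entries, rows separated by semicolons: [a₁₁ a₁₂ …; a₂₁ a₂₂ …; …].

T = [332/425 -201/425 0; -489/850 -124/425 0; 0 0 1]

T1 = [1 0 0; 0 -1 0; 0 0 1]
T2·T1 = [7/25 24/25 0; 24/25 -7/25 0; 0 0 1]
T3·…·T1 = [7/50 12/25 0; -24/25 7/25 0; 0 0 1]
T4·…·T1 = [-332/425 201/425 0; -489/850 -124/425 0; 0 0 1]
T5·…·T1 = [332/425 -201/425 0; -489/850 -124/425 0; 0 0 1]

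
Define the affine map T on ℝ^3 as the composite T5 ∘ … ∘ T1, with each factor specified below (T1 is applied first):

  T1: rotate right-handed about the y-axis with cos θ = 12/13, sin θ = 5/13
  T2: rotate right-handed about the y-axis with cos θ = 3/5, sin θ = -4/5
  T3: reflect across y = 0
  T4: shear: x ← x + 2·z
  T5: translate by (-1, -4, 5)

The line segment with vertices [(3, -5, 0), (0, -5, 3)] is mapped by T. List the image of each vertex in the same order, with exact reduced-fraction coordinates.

T1 rotate right-handed about the y-axis with cos θ = 12/13, sin θ = 5/13: (3, -5, 0) → (36/13, -5, -15/13); (0, -5, 3) → (15/13, -5, 36/13)
T2 rotate right-handed about the y-axis with cos θ = 3/5, sin θ = -4/5: (36/13, -5, -15/13) → (168/65, -5, 99/65); (15/13, -5, 36/13) → (-99/65, -5, 168/65)
T3 reflect across y = 0: (168/65, -5, 99/65) → (168/65, 5, 99/65); (-99/65, -5, 168/65) → (-99/65, 5, 168/65)
T4 shear: x ← x + 2·z: (168/65, 5, 99/65) → (366/65, 5, 99/65); (-99/65, 5, 168/65) → (237/65, 5, 168/65)
T5 translate by (-1, -4, 5): (366/65, 5, 99/65) → (301/65, 1, 424/65); (237/65, 5, 168/65) → (172/65, 1, 493/65)

image vertices: (301/65, 1, 424/65), (172/65, 1, 493/65)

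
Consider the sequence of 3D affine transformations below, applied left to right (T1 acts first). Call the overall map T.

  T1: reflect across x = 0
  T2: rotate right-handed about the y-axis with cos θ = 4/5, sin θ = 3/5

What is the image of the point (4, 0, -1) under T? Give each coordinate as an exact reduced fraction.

T1 reflect across x = 0: (4, 0, -1) → (-4, 0, -1)
T2 rotate right-handed about the y-axis with cos θ = 4/5, sin θ = 3/5: (-4, 0, -1) → (-19/5, 0, 8/5)

T(p) = (-19/5, 0, 8/5)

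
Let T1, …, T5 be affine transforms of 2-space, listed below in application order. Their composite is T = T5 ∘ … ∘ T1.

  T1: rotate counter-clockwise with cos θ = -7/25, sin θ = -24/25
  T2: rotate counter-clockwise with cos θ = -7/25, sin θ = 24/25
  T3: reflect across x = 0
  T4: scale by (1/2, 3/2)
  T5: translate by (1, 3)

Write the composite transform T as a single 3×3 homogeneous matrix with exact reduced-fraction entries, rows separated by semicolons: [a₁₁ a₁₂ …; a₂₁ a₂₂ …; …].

T = [-1/2 0 1; 0 3/2 3; 0 0 1]

T1 = [-7/25 24/25 0; -24/25 -7/25 0; 0 0 1]
T2·T1 = [1 0 0; 0 1 0; 0 0 1]
T3·…·T1 = [-1 0 0; 0 1 0; 0 0 1]
T4·…·T1 = [-1/2 0 0; 0 3/2 0; 0 0 1]
T5·…·T1 = [-1/2 0 1; 0 3/2 3; 0 0 1]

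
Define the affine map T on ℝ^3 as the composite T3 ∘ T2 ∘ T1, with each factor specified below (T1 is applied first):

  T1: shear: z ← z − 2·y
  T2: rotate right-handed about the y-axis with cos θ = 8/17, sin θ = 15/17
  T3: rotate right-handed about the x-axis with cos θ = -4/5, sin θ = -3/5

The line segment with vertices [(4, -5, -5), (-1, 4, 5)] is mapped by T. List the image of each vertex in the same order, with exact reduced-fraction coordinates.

T1 shear: z ← z − 2·y: (4, -5, -5) → (4, -5, 5); (-1, 4, 5) → (-1, 4, -3)
T2 rotate right-handed about the y-axis with cos θ = 8/17, sin θ = 15/17: (4, -5, 5) → (107/17, -5, -20/17); (-1, 4, -3) → (-53/17, 4, -9/17)
T3 rotate right-handed about the x-axis with cos θ = -4/5, sin θ = -3/5: (107/17, -5, -20/17) → (107/17, 56/17, 67/17); (-53/17, 4, -9/17) → (-53/17, -299/85, -168/85)

image vertices: (107/17, 56/17, 67/17), (-53/17, -299/85, -168/85)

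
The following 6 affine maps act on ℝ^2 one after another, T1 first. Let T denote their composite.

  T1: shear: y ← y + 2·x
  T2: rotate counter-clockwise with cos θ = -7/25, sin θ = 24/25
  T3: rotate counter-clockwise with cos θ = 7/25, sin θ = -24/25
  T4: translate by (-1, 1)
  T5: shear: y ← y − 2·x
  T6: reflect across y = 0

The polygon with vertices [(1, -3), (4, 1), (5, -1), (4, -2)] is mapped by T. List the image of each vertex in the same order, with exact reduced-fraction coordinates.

image vertices: (238/625, 42/625), (-1541/625, -9794/625), (-1014/625, -9076/625), (-533/625, -6197/625)

T1 shear: y ← y + 2·x: (1, -3) → (1, -1); (4, 1) → (4, 9); (5, -1) → (5, 9); (4, -2) → (4, 6)
T2 rotate counter-clockwise with cos θ = -7/25, sin θ = 24/25: (1, -1) → (17/25, 31/25); (4, 9) → (-244/25, 33/25); (5, 9) → (-251/25, 57/25); (4, 6) → (-172/25, 54/25)
T3 rotate counter-clockwise with cos θ = 7/25, sin θ = -24/25: (17/25, 31/25) → (863/625, -191/625); (-244/25, 33/25) → (-916/625, 6087/625); (-251/25, 57/25) → (-389/625, 6423/625); (-172/25, 54/25) → (92/625, 4506/625)
T4 translate by (-1, 1): (863/625, -191/625) → (238/625, 434/625); (-916/625, 6087/625) → (-1541/625, 6712/625); (-389/625, 6423/625) → (-1014/625, 7048/625); (92/625, 4506/625) → (-533/625, 5131/625)
T5 shear: y ← y − 2·x: (238/625, 434/625) → (238/625, -42/625); (-1541/625, 6712/625) → (-1541/625, 9794/625); (-1014/625, 7048/625) → (-1014/625, 9076/625); (-533/625, 5131/625) → (-533/625, 6197/625)
T6 reflect across y = 0: (238/625, -42/625) → (238/625, 42/625); (-1541/625, 9794/625) → (-1541/625, -9794/625); (-1014/625, 9076/625) → (-1014/625, -9076/625); (-533/625, 6197/625) → (-533/625, -6197/625)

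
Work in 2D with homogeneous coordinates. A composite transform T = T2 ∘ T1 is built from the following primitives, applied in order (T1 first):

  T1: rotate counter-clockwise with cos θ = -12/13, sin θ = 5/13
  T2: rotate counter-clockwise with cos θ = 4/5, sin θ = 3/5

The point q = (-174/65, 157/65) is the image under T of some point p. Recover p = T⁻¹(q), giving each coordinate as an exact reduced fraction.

T1 = [-12/13 -5/13 0; 5/13 -12/13 0; 0 0 1]
T2·T1 = [-63/65 16/65 0; -16/65 -63/65 0; 0 0 1]
det M = 1; M⁻¹ = [-63/65 -16/65 0; 16/65 -63/65 0; 0 0 1]
M⁻¹ · (-174/65, 157/65)ᵀ = (2, -3)ᵀ

p = (2, -3)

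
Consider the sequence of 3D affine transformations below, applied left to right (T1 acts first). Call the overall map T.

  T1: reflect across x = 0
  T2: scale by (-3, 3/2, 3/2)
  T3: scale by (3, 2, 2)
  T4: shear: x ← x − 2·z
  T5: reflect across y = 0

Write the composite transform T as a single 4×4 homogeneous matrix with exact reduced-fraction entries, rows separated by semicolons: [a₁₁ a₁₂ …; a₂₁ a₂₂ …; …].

T1 = [-1 0 0 0; 0 1 0 0; 0 0 1 0; 0 0 0 1]
T2·T1 = [3 0 0 0; 0 3/2 0 0; 0 0 3/2 0; 0 0 0 1]
T3·…·T1 = [9 0 0 0; 0 3 0 0; 0 0 3 0; 0 0 0 1]
T4·…·T1 = [9 0 -6 0; 0 3 0 0; 0 0 3 0; 0 0 0 1]
T5·…·T1 = [9 0 -6 0; 0 -3 0 0; 0 0 3 0; 0 0 0 1]

T = [9 0 -6 0; 0 -3 0 0; 0 0 3 0; 0 0 0 1]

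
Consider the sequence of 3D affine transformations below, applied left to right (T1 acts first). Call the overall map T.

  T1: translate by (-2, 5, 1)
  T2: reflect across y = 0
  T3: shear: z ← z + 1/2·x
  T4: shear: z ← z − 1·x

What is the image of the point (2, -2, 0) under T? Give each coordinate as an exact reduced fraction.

T1 translate by (-2, 5, 1): (2, -2, 0) → (0, 3, 1)
T2 reflect across y = 0: (0, 3, 1) → (0, -3, 1)
T3 shear: z ← z + 1/2·x: (0, -3, 1) → (0, -3, 1)
T4 shear: z ← z − 1·x: (0, -3, 1) → (0, -3, 1)

T(p) = (0, -3, 1)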